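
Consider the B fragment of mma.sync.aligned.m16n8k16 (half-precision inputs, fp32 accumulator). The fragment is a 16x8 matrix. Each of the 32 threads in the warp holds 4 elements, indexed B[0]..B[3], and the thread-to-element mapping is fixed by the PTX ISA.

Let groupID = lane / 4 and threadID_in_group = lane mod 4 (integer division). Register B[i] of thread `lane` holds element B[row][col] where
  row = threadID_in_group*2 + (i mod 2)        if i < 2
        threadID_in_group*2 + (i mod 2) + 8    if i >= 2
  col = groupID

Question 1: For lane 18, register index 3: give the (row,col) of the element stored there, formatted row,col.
lane 18: gr=4 (18/4), th=2 (18%4)
i=3: r=2*2+1+8=13, c=gr=4

13,4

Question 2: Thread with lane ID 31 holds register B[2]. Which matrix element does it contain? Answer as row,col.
L=31->gid=31>>2=7, tid=31&3=3
[2]->row 3·2+0+8=14  col gid=7

14,7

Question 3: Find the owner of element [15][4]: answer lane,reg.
19,3

c=4->g=4  r=15->rb=1,t=3,b0=1
L=4*4+3=19  i=1*2+1=3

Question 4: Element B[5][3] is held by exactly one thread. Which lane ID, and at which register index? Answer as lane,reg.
c=3->g=3  r=5->rb=0,t=2,b0=1
L=3*4+2=14  i=0*2+1=1

14,1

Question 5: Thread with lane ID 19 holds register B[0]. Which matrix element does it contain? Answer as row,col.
19: G=4,T=3
[0] (3*2+0+0,4) = (6,4)

6,4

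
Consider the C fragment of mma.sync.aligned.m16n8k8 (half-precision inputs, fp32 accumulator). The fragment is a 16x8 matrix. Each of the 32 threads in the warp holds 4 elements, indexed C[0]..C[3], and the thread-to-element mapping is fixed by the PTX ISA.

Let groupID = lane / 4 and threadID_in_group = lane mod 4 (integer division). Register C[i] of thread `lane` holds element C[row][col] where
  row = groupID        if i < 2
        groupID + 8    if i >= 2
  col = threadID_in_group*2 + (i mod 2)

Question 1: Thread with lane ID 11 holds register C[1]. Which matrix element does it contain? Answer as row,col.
2,7

lane 11→11/4=2, 11 mod 4=3
i=1  r:2+0→2  c:2·3+1→7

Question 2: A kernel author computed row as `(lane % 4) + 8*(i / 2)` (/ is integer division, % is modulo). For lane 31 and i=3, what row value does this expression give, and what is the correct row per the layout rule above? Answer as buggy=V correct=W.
buggy=11 correct=15

`(lane % 4) + 8*(i / 2)`[31,3]->11
L=31->gid=31>>2=7, tid=31&3=3
[3]->row 7+8=15  col 3·2+1=7
row: 11 vs 15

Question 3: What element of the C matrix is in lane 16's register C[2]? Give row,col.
12,0

16: gid=4,tid=0
[2] (4+8,0*2+0) = (12,0)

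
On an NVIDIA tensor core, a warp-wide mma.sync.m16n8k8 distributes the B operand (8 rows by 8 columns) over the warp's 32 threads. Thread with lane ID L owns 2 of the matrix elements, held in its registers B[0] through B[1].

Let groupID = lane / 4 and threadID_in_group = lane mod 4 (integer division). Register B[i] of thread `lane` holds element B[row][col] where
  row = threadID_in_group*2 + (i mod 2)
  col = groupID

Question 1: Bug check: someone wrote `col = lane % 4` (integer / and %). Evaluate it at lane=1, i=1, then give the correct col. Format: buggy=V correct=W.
`lane % 4`[1,1]⇒1
1: gr=0,th=1
[1] (1*2+1,0) = (3,0)
col: 1 vs 0

buggy=1 correct=0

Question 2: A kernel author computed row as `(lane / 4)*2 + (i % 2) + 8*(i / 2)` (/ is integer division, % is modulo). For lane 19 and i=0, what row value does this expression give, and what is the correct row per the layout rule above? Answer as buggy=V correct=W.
`(lane / 4)*2 + (i % 2) + 8*(i / 2)`[19,0]->8
L=19->gid=19>>2=4, tid=19&3=3
[0]->row 3·2+0=6  col gid=4
row: 8 vs 6

buggy=8 correct=6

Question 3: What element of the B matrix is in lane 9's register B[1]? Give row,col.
3,2

9: gr=2,th=1
[1] (1*2+1,2) = (3,2)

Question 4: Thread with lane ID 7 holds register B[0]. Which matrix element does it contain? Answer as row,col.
6,1

lane 7: grp=1 (7/4), tig=3 (7%4)
i=0: r=3*2+0=6, c=grp=1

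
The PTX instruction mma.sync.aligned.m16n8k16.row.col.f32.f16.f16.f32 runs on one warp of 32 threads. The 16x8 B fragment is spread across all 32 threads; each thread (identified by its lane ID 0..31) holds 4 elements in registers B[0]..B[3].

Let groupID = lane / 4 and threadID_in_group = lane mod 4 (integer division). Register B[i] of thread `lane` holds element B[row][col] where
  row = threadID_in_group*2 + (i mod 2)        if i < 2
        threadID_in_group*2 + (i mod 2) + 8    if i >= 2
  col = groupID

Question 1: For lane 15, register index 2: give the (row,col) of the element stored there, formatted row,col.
lane 15: grp=3 (15/4), tig=3 (15%4)
i=2: r=3*2+0+8=14, c=grp=3

14,3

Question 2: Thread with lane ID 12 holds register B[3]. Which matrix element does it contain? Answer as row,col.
9,3

L=12->g=12>>2=3, t=12&3=0
[3]->row 0·2+1+8=9  col g=3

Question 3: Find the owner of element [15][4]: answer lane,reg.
c=4->g=4  r=15->rb=1,t=3,b0=1
L=4*4+3=19  i=1*2+1=3

19,3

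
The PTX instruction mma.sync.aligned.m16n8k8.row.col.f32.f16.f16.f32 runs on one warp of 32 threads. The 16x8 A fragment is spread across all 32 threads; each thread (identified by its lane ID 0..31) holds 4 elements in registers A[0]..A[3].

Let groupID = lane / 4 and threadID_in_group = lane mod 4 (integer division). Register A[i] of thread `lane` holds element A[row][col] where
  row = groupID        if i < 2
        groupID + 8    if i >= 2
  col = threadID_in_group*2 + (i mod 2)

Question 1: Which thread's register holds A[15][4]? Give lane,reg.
30,2

r: 15->gid=7,r8=1  c: 4->tid=2,i&1=0
L=7*4+2=30  i=1*2+0=2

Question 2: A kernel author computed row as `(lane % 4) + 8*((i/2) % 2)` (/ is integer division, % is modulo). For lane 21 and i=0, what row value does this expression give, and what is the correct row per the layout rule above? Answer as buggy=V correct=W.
`(lane % 4) + 8*((i/2) % 2)`[21,0]→1
L=21→G=21>>2=5, T=21&3=1
[0]→row 5+0=5  col 1·2+0=2
row: 1 vs 5

buggy=1 correct=5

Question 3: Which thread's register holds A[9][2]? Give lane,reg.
r:9=>grp=1,rB=1  c:2=>tig=1,lo=0
L=1*4+1=5  i=1*2+0=2

5,2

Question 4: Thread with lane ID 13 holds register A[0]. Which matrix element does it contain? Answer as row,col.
3,2

13: grp=3,tig=1
[0] (3+0,1*2+0) = (3,2)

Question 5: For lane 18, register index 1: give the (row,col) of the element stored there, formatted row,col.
4,5

18: grp=4,tig=2
[1] (4+0,2*2+1) = (4,5)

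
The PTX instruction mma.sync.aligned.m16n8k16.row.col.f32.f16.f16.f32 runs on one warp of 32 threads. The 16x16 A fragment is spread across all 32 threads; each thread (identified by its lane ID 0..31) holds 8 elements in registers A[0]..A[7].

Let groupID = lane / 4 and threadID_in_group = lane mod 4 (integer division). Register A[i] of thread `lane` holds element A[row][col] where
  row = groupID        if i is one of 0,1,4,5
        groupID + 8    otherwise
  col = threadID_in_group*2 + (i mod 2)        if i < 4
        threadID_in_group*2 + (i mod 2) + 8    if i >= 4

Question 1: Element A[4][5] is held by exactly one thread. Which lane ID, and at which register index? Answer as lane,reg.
18,1

r=4⇒gr=4,Rb=0  c=5⇒Cb=0,th=2,odd=1
L=4*4+2=18  i=0*4+0*2+1=1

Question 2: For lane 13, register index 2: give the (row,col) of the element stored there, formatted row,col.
lane 13->13/4=3, 13 mod 4=1
i=2  r:3+8->11  c:2·1+0+0->2

11,2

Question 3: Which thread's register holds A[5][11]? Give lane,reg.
r: 5->gid=5,r8=0  c: 11->c8=1,tid=1,i&1=1
L=5*4+1=21  i=1*4+0*2+1=5

21,5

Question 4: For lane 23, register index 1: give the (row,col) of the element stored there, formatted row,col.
5,7

lane 23: gid=5 (23/4), tid=3 (23%4)
i=1: r=5+0=5, c=3*2+1+0=7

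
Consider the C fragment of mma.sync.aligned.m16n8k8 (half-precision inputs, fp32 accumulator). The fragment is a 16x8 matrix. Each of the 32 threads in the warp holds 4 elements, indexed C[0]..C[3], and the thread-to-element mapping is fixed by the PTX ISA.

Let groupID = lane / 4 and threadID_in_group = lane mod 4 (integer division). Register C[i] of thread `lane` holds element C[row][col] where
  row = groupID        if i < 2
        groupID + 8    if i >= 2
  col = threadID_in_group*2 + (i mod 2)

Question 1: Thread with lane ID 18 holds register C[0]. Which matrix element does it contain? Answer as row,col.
18: gid=4,tid=2
[0] (4+0,2*2+0) = (4,4)

4,4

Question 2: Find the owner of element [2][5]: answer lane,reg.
10,1

r=2->g=2,rb=0  c=5->t=2,b0=1
L=2*4+2=10  i=0*2+1=1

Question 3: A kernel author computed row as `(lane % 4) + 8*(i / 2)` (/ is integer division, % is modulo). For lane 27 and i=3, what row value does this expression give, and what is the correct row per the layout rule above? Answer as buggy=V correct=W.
`(lane % 4) + 8*(i / 2)`[27,3]=>11
lane 27=>27/4=6, 27 mod 4=3
i=3  r:6+8=>14  c:2·3+1=>7
row: 11 vs 14

buggy=11 correct=14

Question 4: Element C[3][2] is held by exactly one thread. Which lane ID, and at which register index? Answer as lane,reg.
13,0

r:3=>grp=3,rB=0  c:2=>tig=1,lo=0
L=3*4+1=13  i=0*2+0=0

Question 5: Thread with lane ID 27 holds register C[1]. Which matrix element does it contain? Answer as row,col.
6,7

lane 27⇒27/4=6, 27 mod 4=3
i=1  r:6+0⇒6  c:2·3+1⇒7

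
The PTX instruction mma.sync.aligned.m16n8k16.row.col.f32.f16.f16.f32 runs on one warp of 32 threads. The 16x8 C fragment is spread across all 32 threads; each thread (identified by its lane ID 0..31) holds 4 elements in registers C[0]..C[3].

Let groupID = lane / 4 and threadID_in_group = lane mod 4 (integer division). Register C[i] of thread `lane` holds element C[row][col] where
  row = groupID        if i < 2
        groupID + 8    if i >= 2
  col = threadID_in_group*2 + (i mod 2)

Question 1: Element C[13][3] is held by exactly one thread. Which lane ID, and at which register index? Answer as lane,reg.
21,3

r:13=>grp=5,rB=1  c:3=>tig=1,lo=1
L=5*4+1=21  i=1*2+1=3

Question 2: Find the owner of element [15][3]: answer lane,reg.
r: 15->gid=7,r8=1  c: 3->tid=1,i&1=1
L=7*4+1=29  i=1*2+1=3

29,3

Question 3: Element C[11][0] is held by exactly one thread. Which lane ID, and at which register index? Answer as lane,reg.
r=11->g=3,rb=1  c=0->t=0,b0=0
L=3*4+0=12  i=1*2+0=2

12,2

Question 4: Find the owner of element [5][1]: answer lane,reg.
r=5->g=5,rb=0  c=1->t=0,b0=1
L=5*4+0=20  i=0*2+1=1

20,1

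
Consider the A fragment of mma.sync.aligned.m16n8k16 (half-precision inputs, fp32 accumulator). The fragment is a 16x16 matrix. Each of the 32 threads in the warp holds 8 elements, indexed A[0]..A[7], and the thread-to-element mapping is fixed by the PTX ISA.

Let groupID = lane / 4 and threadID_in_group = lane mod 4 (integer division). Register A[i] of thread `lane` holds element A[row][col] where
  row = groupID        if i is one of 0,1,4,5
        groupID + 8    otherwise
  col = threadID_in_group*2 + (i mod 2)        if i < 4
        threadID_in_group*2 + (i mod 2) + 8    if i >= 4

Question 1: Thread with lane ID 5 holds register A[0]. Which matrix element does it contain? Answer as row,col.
1,2

lane 5->5/4=1, 5 mod 4=1
i=0  r:1+0->1  c:2·1+0+0->2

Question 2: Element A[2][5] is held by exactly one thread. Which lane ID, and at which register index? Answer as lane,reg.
10,1

r: 2->gid=2,r8=0  c: 5->c8=0,tid=2,i&1=1
L=2*4+2=10  i=0*4+0*2+1=1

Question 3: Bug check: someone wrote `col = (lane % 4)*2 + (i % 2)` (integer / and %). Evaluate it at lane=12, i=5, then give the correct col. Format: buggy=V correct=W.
buggy=1 correct=9

`(lane % 4)*2 + (i % 2)`[12,5]->1
lane 12->12/4=3, 12 mod 4=0
i=5  r:3+0->3  c:2·0+1+8->9
col: 1 vs 9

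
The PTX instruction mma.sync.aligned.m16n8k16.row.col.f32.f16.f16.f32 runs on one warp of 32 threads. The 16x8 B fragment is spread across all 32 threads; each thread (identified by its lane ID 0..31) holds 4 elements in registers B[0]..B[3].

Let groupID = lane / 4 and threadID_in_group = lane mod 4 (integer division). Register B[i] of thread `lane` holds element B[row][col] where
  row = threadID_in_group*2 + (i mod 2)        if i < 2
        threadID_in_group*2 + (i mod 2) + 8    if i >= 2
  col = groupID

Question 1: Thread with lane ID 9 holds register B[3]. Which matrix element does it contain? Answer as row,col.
11,2

L=9⇒gr=9>>2=2, th=9&3=1
[3]⇒row 1·2+1+8=11  col gr=2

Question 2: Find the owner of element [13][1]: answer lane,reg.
6,3

c=1→G=1  r=13→rhi=1,T=2,p=1
L=1*4+2=6  i=1*2+1=3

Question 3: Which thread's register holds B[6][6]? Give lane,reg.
c:6=>grp=6  r:6=>rB=0,tig=3,lo=0
L=6*4+3=27  i=0*2+0=0

27,0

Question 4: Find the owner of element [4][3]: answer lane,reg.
14,0

c=3->g=3  r=4->rb=0,t=2,b0=0
L=3*4+2=14  i=0*2+0=0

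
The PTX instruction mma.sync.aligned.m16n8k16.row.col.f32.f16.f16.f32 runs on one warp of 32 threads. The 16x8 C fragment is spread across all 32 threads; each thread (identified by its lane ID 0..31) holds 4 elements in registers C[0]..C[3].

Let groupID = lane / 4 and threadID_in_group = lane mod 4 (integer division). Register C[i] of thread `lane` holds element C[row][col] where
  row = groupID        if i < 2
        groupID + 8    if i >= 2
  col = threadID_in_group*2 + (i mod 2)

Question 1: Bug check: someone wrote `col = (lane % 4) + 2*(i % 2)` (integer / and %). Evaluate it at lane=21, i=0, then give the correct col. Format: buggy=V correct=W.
buggy=1 correct=2

`(lane % 4) + 2*(i % 2)`[21,0]->1
L=21->gid=21>>2=5, tid=21&3=1
[0]->row 5+0=5  col 1·2+0=2
col: 1 vs 2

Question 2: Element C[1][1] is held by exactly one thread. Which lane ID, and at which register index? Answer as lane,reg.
4,1

r=1->g=1,rb=0  c=1->t=0,b0=1
L=1*4+0=4  i=0*2+1=1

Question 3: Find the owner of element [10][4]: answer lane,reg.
10,2

r=10⇒gr=2,Rb=1  c=4⇒th=2,odd=0
L=2*4+2=10  i=1*2+0=2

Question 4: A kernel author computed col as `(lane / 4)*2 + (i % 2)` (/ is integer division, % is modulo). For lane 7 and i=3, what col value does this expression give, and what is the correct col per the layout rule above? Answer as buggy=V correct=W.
`(lane / 4)*2 + (i % 2)`[7,3]=>3
lane 7: grp=1 (7/4), tig=3 (7%4)
i=3: r=1+8=9, c=3*2+1=7
col: 3 vs 7

buggy=3 correct=7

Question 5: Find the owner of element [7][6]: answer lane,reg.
r=7→G=7,rhi=0  c=6→T=3,p=0
L=7*4+3=31  i=0*2+0=0

31,0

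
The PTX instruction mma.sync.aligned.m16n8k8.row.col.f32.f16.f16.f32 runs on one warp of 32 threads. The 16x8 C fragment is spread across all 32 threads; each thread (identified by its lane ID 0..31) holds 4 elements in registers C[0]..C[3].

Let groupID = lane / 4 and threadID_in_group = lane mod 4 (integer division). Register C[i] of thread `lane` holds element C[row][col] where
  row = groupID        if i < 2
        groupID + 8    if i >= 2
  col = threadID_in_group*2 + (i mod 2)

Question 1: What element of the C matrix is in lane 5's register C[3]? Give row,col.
lane 5->5/4=1, 5 mod 4=1
i=3  r:1+8->9  c:2·1+1->3

9,3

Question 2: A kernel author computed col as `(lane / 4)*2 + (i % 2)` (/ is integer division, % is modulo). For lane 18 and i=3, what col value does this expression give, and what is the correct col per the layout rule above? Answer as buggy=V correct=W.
buggy=9 correct=5

`(lane / 4)*2 + (i % 2)`[18,3]→9
lane 18→18/4=4, 18 mod 4=2
i=3  r:4+8→12  c:2·2+1→5
col: 9 vs 5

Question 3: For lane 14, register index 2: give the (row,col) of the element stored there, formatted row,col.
11,4

lane 14: G=3 (14/4), T=2 (14%4)
i=2: r=3+8=11, c=2*2+0=4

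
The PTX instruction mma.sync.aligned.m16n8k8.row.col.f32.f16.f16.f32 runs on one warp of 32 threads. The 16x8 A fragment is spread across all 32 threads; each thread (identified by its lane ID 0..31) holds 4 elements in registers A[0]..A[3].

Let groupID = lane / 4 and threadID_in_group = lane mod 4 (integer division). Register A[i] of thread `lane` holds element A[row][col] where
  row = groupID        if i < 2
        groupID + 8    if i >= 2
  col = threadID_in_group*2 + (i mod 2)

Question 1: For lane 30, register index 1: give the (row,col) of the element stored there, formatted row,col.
lane 30->30/4=7, 30 mod 4=2
i=1  r:7+0->7  c:2·2+1->5

7,5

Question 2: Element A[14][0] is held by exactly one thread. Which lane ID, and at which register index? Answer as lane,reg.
r=14⇒gr=6,Rb=1  c=0⇒th=0,odd=0
L=6*4+0=24  i=1*2+0=2

24,2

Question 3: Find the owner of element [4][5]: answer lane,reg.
18,1

r: 4->gid=4,r8=0  c: 5->tid=2,i&1=1
L=4*4+2=18  i=0*2+1=1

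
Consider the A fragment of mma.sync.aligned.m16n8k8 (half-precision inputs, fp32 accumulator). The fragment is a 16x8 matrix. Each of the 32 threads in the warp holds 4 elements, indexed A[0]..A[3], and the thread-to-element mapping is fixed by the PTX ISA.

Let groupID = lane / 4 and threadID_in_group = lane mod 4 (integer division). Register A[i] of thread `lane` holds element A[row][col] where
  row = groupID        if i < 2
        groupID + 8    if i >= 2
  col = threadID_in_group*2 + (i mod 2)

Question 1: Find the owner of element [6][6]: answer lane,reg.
27,0

r: 6->gid=6,r8=0  c: 6->tid=3,i&1=0
L=6*4+3=27  i=0*2+0=0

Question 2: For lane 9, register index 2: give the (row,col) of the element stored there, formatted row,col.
lane 9=>9/4=2, 9 mod 4=1
i=2  r:2+8=>10  c:2·1+0=>2

10,2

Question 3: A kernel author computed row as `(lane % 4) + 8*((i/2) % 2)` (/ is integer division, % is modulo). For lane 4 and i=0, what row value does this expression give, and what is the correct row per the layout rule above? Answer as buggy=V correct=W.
`(lane % 4) + 8*((i/2) % 2)`[4,0]→0
lane 4: G=1 (4/4), T=0 (4%4)
i=0: r=1+0=1, c=0*2+0=0
row: 0 vs 1

buggy=0 correct=1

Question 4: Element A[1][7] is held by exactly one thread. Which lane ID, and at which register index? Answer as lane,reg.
7,1

r: 1->gid=1,r8=0  c: 7->tid=3,i&1=1
L=1*4+3=7  i=0*2+1=1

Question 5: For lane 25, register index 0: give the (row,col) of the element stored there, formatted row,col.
25: grp=6,tig=1
[0] (6+0,1*2+0) = (6,2)

6,2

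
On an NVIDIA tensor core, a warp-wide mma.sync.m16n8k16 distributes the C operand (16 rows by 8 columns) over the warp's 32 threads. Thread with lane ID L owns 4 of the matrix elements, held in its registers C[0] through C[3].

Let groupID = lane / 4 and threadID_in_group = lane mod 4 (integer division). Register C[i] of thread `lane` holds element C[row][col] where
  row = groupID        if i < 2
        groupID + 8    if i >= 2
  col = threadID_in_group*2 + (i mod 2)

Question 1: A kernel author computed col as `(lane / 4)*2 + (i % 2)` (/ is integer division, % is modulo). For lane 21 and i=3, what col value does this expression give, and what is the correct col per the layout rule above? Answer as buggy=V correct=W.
`(lane / 4)*2 + (i % 2)`[21,3]⇒11
lane 21⇒21/4=5, 21 mod 4=1
i=3  r:5+8⇒13  c:2·1+1⇒3
col: 11 vs 3

buggy=11 correct=3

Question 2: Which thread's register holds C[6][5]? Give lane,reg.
r=6→G=6,rhi=0  c=5→T=2,p=1
L=6*4+2=26  i=0*2+1=1

26,1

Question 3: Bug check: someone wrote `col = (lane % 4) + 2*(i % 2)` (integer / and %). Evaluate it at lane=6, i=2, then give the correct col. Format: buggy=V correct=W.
buggy=2 correct=4

`(lane % 4) + 2*(i % 2)`[6,2]⇒2
L=6⇒gr=6>>2=1, th=6&3=2
[2]⇒row 1+8=9  col 2·2+0=4
col: 2 vs 4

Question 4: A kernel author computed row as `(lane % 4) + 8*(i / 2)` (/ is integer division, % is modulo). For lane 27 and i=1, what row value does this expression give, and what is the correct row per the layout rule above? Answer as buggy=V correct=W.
buggy=3 correct=6

`(lane % 4) + 8*(i / 2)`[27,1]->3
L=27->g=27>>2=6, t=27&3=3
[1]->row 6+0=6  col 3·2+1=7
row: 3 vs 6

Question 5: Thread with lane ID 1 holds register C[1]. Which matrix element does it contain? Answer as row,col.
1: gid=0,tid=1
[1] (0+0,1*2+1) = (0,3)

0,3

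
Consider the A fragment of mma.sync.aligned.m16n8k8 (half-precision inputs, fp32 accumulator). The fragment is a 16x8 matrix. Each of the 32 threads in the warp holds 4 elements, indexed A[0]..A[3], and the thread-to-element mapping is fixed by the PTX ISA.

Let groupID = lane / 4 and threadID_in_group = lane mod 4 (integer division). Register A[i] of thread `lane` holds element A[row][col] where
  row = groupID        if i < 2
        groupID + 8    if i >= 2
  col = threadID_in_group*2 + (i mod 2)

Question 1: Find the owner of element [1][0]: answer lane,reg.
r=1->g=1,rb=0  c=0->t=0,b0=0
L=1*4+0=4  i=0*2+0=0

4,0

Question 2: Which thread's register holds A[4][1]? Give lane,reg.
16,1

r=4→G=4,rhi=0  c=1→T=0,p=1
L=4*4+0=16  i=0*2+1=1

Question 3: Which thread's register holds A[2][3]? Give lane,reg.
r=2→G=2,rhi=0  c=3→T=1,p=1
L=2*4+1=9  i=0*2+1=1

9,1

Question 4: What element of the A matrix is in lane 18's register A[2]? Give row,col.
lane 18->18/4=4, 18 mod 4=2
i=2  r:4+8->12  c:2·2+0->4

12,4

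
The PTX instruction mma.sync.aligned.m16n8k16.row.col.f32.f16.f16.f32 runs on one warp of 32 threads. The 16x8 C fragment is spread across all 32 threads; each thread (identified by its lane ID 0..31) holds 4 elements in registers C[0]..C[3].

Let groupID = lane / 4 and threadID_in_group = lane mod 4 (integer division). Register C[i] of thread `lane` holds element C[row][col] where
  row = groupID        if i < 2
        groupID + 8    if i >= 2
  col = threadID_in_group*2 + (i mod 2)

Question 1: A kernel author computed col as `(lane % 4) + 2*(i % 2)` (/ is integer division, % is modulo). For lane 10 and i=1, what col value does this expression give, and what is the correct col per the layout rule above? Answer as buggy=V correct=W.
`(lane % 4) + 2*(i % 2)`[10,1]->4
10: gid=2,tid=2
[1] (2+0,2*2+1) = (2,5)
col: 4 vs 5

buggy=4 correct=5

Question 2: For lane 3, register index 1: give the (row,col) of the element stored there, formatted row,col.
0,7

lane 3: gr=0 (3/4), th=3 (3%4)
i=1: r=0+0=0, c=3*2+1=7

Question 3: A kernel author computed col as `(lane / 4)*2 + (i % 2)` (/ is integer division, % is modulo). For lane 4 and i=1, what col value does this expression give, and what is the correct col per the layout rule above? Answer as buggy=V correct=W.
buggy=3 correct=1

`(lane / 4)*2 + (i % 2)`[4,1]⇒3
L=4⇒gr=4>>2=1, th=4&3=0
[1]⇒row 1+0=1  col 0·2+1=1
col: 3 vs 1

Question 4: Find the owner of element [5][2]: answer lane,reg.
21,0

r=5⇒gr=5,Rb=0  c=2⇒th=1,odd=0
L=5*4+1=21  i=0*2+0=0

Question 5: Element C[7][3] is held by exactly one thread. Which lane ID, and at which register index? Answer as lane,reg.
r=7→G=7,rhi=0  c=3→T=1,p=1
L=7*4+1=29  i=0*2+1=1

29,1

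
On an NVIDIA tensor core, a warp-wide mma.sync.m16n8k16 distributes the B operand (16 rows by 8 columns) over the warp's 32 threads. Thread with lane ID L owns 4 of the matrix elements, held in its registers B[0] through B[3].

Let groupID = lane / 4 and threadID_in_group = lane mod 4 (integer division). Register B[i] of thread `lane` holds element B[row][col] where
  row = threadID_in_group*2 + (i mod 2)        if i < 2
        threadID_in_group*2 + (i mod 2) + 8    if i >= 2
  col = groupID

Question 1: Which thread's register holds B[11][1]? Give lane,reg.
c=1→G=1  r=11→rhi=1,T=1,p=1
L=1*4+1=5  i=1*2+1=3

5,3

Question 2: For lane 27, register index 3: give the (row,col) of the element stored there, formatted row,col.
lane 27->27/4=6, 27 mod 4=3
i=3  r:2·3+1+8->15  c:6

15,6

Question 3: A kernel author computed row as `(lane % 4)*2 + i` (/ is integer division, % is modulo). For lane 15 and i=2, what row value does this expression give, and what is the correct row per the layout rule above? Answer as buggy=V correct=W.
buggy=8 correct=14

`(lane % 4)*2 + i`[15,2]→8
15: G=3,T=3
[2] (3*2+0+8,3) = (14,3)
row: 8 vs 14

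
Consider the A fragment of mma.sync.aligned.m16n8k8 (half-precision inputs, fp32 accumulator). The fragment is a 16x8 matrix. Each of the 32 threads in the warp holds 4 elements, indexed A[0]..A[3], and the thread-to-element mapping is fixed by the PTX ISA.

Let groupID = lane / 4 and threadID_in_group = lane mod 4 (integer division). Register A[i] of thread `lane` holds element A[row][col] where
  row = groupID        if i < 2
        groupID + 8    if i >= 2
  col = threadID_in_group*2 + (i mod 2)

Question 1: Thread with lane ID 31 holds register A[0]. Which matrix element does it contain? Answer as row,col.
7,6

lane 31: gr=7 (31/4), th=3 (31%4)
i=0: r=7+0=7, c=3*2+0=6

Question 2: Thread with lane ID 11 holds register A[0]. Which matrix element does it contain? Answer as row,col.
2,6

L=11⇒gr=11>>2=2, th=11&3=3
[0]⇒row 2+0=2  col 3·2+0=6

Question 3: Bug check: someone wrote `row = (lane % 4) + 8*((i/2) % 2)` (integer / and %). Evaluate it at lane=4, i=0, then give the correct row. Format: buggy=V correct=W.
buggy=0 correct=1

`(lane % 4) + 8*((i/2) % 2)`[4,0]⇒0
4: gr=1,th=0
[0] (1+0,0*2+0) = (1,0)
row: 0 vs 1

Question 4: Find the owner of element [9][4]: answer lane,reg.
6,2

r=9⇒gr=1,Rb=1  c=4⇒th=2,odd=0
L=1*4+2=6  i=1*2+0=2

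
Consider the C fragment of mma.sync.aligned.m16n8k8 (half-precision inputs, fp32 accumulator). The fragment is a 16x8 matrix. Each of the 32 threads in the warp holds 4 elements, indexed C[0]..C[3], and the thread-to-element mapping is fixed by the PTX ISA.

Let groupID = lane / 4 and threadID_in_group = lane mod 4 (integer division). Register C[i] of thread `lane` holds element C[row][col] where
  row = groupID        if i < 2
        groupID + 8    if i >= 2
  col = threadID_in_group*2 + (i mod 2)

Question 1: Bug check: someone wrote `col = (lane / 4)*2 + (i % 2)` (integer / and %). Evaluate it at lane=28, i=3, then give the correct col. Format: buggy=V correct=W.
`(lane / 4)*2 + (i % 2)`[28,3]=>15
lane 28: grp=7 (28/4), tig=0 (28%4)
i=3: r=7+8=15, c=0*2+1=1
col: 15 vs 1

buggy=15 correct=1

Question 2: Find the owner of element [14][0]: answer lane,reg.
r=14⇒gr=6,Rb=1  c=0⇒th=0,odd=0
L=6*4+0=24  i=1*2+0=2

24,2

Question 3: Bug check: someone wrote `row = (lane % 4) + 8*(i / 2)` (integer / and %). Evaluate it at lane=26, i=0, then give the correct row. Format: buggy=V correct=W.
`(lane % 4) + 8*(i / 2)`[26,0]=>2
lane 26: grp=6 (26/4), tig=2 (26%4)
i=0: r=6+0=6, c=2*2+0=4
row: 2 vs 6

buggy=2 correct=6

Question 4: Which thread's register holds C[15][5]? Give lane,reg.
30,3

r=15⇒gr=7,Rb=1  c=5⇒th=2,odd=1
L=7*4+2=30  i=1*2+1=3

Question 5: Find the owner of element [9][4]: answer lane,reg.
6,2

r: 9->gid=1,r8=1  c: 4->tid=2,i&1=0
L=1*4+2=6  i=1*2+0=2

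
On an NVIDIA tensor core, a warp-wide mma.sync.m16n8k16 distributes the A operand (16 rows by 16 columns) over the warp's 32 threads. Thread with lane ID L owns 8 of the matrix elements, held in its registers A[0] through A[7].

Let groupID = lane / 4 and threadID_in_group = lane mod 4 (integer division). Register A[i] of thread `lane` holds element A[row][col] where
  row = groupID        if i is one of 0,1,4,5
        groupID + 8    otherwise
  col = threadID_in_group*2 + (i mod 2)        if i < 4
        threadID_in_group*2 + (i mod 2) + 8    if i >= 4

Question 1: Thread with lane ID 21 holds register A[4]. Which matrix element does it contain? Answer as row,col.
5,10

lane 21→21/4=5, 21 mod 4=1
i=4  r:5+0→5  c:2·1+0+8→10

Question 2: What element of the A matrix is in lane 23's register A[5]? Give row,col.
5,15

lane 23->23/4=5, 23 mod 4=3
i=5  r:5+0->5  c:2·3+1+8->15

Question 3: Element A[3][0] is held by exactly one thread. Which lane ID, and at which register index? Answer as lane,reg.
r=3→G=3,rhi=0  c=0→chi=0,T=0,p=0
L=3*4+0=12  i=0*4+0*2+0=0

12,0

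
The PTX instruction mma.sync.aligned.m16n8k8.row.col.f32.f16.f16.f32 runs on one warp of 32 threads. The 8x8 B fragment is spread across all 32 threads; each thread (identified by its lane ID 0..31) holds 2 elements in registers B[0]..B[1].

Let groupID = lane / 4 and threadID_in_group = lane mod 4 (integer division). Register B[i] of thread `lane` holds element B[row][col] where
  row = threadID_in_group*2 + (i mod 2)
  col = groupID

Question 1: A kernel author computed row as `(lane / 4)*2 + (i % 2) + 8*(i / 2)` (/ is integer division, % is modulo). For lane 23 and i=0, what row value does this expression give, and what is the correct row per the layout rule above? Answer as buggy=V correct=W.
`(lane / 4)*2 + (i % 2) + 8*(i / 2)`[23,0]→10
23: G=5,T=3
[0] (3*2+0,5) = (6,5)
row: 10 vs 6

buggy=10 correct=6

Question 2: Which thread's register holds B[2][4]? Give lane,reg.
17,0

c: 4->gid=4  r: 2->tid=1,i&1=0
L=4*4+1=17  i=0=0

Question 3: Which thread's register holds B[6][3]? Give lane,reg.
c:3=>grp=3  r:6=>tig=3,lo=0
L=3*4+3=15  i=0=0

15,0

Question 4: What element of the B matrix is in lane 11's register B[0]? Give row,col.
L=11=>grp=11>>2=2, tig=11&3=3
[0]=>row 3·2+0=6  col grp=2

6,2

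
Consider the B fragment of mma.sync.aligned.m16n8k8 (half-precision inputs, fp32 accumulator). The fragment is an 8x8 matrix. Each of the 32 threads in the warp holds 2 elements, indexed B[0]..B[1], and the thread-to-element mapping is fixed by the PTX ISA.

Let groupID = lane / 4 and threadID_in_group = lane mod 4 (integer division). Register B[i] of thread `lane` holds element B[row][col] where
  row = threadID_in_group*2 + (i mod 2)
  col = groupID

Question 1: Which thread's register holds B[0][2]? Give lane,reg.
c=2→G=2  r=0→T=0,p=0
L=2*4+0=8  i=0=0

8,0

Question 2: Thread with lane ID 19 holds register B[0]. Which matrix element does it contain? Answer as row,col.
6,4

lane 19: G=4 (19/4), T=3 (19%4)
i=0: r=3*2+0=6, c=G=4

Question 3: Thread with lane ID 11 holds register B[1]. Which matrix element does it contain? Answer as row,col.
L=11->g=11>>2=2, t=11&3=3
[1]->row 3·2+1=7  col g=2

7,2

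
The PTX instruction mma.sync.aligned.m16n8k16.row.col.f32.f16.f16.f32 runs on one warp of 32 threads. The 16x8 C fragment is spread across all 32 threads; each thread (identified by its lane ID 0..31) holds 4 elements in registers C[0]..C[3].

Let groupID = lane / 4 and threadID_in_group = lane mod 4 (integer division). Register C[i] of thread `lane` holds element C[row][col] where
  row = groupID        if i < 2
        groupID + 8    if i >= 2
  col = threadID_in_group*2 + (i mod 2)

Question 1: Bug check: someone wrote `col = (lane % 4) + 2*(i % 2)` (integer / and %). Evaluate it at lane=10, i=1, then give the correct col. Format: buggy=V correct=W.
buggy=4 correct=5

`(lane % 4) + 2*(i % 2)`[10,1]⇒4
10: gr=2,th=2
[1] (2+0,2*2+1) = (2,5)
col: 4 vs 5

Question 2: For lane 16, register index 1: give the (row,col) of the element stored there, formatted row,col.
4,1

16: gr=4,th=0
[1] (4+0,0*2+1) = (4,1)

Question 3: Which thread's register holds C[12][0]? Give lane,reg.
r: 12->gid=4,r8=1  c: 0->tid=0,i&1=0
L=4*4+0=16  i=1*2+0=2

16,2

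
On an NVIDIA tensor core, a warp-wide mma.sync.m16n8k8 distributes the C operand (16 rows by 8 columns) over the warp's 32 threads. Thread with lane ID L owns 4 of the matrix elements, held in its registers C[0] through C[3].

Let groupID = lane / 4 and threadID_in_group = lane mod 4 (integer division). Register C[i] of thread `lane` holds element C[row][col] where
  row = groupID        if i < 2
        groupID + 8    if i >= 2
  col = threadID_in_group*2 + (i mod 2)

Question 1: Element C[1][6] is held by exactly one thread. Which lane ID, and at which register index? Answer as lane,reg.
r=1->g=1,rb=0  c=6->t=3,b0=0
L=1*4+3=7  i=0*2+0=0

7,0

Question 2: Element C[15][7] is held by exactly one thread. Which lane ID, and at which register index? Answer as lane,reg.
31,3

r: 15->gid=7,r8=1  c: 7->tid=3,i&1=1
L=7*4+3=31  i=1*2+1=3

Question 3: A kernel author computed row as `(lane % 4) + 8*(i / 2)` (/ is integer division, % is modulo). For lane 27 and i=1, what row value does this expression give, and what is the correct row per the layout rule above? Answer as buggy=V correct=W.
`(lane % 4) + 8*(i / 2)`[27,1]=>3
lane 27: grp=6 (27/4), tig=3 (27%4)
i=1: r=6+0=6, c=3*2+1=7
row: 3 vs 6

buggy=3 correct=6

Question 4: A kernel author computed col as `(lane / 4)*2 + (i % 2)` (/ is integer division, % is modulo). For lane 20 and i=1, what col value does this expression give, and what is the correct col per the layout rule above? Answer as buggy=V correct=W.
`(lane / 4)*2 + (i % 2)`[20,1]->11
lane 20->20/4=5, 20 mod 4=0
i=1  r:5+0->5  c:2·0+1->1
col: 11 vs 1

buggy=11 correct=1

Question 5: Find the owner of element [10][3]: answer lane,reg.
r=10→G=2,rhi=1  c=3→T=1,p=1
L=2*4+1=9  i=1*2+1=3

9,3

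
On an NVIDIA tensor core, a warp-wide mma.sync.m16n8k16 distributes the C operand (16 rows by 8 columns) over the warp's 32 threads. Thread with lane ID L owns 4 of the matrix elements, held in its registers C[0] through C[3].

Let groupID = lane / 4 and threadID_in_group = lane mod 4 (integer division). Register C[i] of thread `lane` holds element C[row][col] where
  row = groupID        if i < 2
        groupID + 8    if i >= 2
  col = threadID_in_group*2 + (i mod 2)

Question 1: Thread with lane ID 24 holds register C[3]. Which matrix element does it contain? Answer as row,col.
lane 24⇒24/4=6, 24 mod 4=0
i=3  r:6+8⇒14  c:2·0+1⇒1

14,1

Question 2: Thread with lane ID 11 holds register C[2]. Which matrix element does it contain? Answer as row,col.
10,6

11: g=2,t=3
[2] (2+8,3*2+0) = (10,6)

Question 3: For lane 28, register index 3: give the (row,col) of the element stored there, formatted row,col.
28: g=7,t=0
[3] (7+8,0*2+1) = (15,1)

15,1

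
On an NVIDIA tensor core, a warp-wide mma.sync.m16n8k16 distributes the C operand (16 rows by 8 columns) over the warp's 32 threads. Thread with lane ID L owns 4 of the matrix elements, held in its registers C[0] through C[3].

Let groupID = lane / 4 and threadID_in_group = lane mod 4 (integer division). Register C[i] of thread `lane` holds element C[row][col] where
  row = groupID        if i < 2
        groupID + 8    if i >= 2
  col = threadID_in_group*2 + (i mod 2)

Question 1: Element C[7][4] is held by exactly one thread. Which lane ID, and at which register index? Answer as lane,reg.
r=7→G=7,rhi=0  c=4→T=2,p=0
L=7*4+2=30  i=0*2+0=0

30,0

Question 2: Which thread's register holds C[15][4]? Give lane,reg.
r: 15->gid=7,r8=1  c: 4->tid=2,i&1=0
L=7*4+2=30  i=1*2+0=2

30,2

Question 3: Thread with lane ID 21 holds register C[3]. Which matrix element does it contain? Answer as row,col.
13,3

L=21=>grp=21>>2=5, tig=21&3=1
[3]=>row 5+8=13  col 1·2+1=3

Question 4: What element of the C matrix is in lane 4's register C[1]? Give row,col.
lane 4=>4/4=1, 4 mod 4=0
i=1  r:1+0=>1  c:2·0+1=>1

1,1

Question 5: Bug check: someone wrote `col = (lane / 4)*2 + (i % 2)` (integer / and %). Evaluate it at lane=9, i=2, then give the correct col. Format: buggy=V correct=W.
buggy=4 correct=2

`(lane / 4)*2 + (i % 2)`[9,2]->4
lane 9: g=2 (9/4), t=1 (9%4)
i=2: r=2+8=10, c=1*2+0=2
col: 4 vs 2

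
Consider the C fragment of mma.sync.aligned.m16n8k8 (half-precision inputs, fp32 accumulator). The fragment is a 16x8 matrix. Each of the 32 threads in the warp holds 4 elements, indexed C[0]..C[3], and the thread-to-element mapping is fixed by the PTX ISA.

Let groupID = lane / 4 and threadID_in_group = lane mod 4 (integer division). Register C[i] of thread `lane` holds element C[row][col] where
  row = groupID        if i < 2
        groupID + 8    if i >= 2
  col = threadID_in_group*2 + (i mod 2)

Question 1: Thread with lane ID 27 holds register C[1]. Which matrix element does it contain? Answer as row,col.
6,7

lane 27->27/4=6, 27 mod 4=3
i=1  r:6+0->6  c:2·3+1->7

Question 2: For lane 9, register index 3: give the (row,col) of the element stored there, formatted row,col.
10,3

lane 9: gid=2 (9/4), tid=1 (9%4)
i=3: r=2+8=10, c=1*2+1=3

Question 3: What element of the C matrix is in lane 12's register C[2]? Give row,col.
lane 12: gr=3 (12/4), th=0 (12%4)
i=2: r=3+8=11, c=0*2+0=0

11,0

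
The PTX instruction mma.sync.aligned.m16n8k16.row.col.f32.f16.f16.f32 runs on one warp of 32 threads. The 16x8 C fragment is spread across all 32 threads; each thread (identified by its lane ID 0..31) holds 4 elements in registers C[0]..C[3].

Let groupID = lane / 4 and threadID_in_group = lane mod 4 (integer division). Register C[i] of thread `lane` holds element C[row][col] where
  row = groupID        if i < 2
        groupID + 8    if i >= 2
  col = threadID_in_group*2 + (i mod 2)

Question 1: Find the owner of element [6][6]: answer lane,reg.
r=6->g=6,rb=0  c=6->t=3,b0=0
L=6*4+3=27  i=0*2+0=0

27,0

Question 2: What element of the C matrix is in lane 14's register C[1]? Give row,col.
14: gr=3,th=2
[1] (3+0,2*2+1) = (3,5)

3,5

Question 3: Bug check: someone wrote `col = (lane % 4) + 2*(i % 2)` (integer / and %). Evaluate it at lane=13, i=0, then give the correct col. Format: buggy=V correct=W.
buggy=1 correct=2

`(lane % 4) + 2*(i % 2)`[13,0]->1
lane 13: gid=3 (13/4), tid=1 (13%4)
i=0: r=3+0=3, c=1*2+0=2
col: 1 vs 2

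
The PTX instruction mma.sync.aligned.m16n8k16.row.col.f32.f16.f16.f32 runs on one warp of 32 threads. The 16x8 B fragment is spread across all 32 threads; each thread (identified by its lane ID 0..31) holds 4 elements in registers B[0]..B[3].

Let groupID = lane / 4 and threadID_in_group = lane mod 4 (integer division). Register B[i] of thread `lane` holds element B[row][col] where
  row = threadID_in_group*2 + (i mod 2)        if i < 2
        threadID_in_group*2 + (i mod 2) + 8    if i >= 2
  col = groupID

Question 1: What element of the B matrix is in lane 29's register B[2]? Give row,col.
10,7

lane 29: G=7 (29/4), T=1 (29%4)
i=2: r=1*2+0+8=10, c=G=7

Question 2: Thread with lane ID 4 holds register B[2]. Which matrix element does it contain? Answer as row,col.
4: g=1,t=0
[2] (0*2+0+8,1) = (8,1)

8,1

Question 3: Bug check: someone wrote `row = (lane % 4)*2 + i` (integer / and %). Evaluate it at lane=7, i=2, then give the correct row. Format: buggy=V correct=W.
`(lane % 4)*2 + i`[7,2]⇒8
lane 7: gr=1 (7/4), th=3 (7%4)
i=2: r=3*2+0+8=14, c=gr=1
row: 8 vs 14

buggy=8 correct=14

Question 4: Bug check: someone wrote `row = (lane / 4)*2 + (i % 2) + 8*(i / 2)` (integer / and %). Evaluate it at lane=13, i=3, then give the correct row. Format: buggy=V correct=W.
buggy=15 correct=11

`(lane / 4)*2 + (i % 2) + 8*(i / 2)`[13,3]→15
lane 13→13/4=3, 13 mod 4=1
i=3  r:2·1+1+8→11  c:3
row: 15 vs 11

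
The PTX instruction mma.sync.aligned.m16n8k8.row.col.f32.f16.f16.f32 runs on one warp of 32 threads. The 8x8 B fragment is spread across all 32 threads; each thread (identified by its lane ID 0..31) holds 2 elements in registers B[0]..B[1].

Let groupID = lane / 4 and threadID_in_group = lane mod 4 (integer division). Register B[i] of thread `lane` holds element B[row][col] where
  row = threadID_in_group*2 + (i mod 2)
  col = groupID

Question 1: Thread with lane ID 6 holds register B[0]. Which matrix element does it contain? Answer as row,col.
6: gid=1,tid=2
[0] (2*2+0,1) = (4,1)

4,1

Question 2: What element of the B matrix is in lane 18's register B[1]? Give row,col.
5,4

18: grp=4,tig=2
[1] (2*2+1,4) = (5,4)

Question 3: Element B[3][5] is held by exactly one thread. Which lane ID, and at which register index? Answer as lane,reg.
21,1

c=5→G=5  r=3→T=1,p=1
L=5*4+1=21  i=1=1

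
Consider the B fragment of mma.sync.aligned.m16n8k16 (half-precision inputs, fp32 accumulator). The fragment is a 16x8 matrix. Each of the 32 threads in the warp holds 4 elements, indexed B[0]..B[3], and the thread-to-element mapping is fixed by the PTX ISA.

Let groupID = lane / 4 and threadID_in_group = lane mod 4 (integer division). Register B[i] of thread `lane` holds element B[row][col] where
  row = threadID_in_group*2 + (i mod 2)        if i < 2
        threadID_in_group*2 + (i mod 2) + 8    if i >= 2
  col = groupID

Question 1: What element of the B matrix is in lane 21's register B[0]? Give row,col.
L=21→G=21>>2=5, T=21&3=1
[0]→row 1·2+0+0=2  col G=5

2,5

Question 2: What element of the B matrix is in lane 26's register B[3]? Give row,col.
13,6

lane 26→26/4=6, 26 mod 4=2
i=3  r:2·2+1+8→13  c:6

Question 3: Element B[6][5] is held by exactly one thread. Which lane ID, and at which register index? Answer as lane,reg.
23,0

c:5=>grp=5  r:6=>rB=0,tig=3,lo=0
L=5*4+3=23  i=0*2+0=0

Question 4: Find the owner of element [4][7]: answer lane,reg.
30,0

c: 7->gid=7  r: 4->r8=0,tid=2,i&1=0
L=7*4+2=30  i=0*2+0=0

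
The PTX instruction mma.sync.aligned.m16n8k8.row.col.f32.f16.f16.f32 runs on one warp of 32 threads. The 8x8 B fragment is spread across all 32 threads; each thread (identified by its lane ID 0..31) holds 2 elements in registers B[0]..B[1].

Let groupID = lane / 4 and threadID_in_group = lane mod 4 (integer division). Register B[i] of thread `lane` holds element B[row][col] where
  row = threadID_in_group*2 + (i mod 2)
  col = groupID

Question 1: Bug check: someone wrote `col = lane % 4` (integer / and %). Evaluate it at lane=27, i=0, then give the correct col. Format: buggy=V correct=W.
buggy=3 correct=6

`lane % 4`[27,0]->3
lane 27: gid=6 (27/4), tid=3 (27%4)
i=0: r=3*2+0=6, c=gid=6
col: 3 vs 6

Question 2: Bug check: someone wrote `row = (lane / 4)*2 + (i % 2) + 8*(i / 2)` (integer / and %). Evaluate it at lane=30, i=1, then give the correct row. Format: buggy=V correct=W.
`(lane / 4)*2 + (i % 2) + 8*(i / 2)`[30,1]→15
30: G=7,T=2
[1] (2*2+1,7) = (5,7)
row: 15 vs 5

buggy=15 correct=5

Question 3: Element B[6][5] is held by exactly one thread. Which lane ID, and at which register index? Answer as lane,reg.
23,0

c: 5->gid=5  r: 6->tid=3,i&1=0
L=5*4+3=23  i=0=0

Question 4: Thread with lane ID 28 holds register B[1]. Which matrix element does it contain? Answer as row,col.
lane 28: gr=7 (28/4), th=0 (28%4)
i=1: r=0*2+1=1, c=gr=7

1,7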